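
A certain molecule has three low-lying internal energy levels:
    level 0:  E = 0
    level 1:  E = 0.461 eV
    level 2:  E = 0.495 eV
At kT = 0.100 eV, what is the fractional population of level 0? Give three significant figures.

Eᵢ/kT = 0, 4.6100, 4.9500.
Z = Σ e^(−Eᵢ/kT) = e^(−0) + e^(−4.6100) + e^(−4.9500) = 1.0000 + 0.0099518 + 0.0070834 = 1.0170.
P₀ = e^(−E₀/kT) / Z = 1.0000/1.0170 = 0.983.

0.983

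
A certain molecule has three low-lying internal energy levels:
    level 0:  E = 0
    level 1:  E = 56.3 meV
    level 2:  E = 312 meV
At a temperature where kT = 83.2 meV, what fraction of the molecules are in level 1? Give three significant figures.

0.332

Eᵢ/kT = 0, 0.67668, 3.7500.
Z = Σ e^(−Eᵢ/kT) = e^(−0) + e^(−0.67668) + e^(−3.7500) = 1.0000 + 0.50830 + 0.023518 = 1.5318.
P₁ = e^(−E₁/kT) / Z = 0.50830/1.5318 = 0.332.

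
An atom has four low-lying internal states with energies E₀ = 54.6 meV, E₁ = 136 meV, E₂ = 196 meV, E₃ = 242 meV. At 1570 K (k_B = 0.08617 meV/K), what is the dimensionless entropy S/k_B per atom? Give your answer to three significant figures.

k_BT = 0.08617 × 1570 K = 135.29 meV.
Eᵢ/kT = 0.40358, 1.0052, 1.4487, 1.7888.
Z = Σ e^(−Eᵢ/kT) = e^(−0.40358) + e^(−1.0052) + e^(−1.4487) + e^(−1.7888) = 0.66792 + 0.36597 + 0.23488 + 0.16716 = 1.4359.
⟨E⟩ = Σ EᵢPᵢ = 120.29 meV.
S/k_B = ln Z + ⟨E⟩/kT = ln(1.4359) + 120.29/135.29 = 0.36179 + 0.88913 = 1.25.

1.25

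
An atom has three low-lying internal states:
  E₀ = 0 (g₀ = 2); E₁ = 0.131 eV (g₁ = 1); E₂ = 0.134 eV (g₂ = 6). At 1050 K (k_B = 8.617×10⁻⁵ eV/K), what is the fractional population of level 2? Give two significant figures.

0.38

k_BT = 8.617×10⁻⁵ × 1050 K = 0.09048 eV.
Eᵢ/kT = 0, 1.448, 1.481.
Z = Σ gᵢe^(−Eᵢ/kT) = 2·e^(−0) + 1·e^(−1.448) + 6·e^(−1.481) = 2.000 + 0.2350 + 1.364 = 3.599.
P₂ = g₂ e^(−E₂/kT) / Z = 1.364/3.599 = 0.38.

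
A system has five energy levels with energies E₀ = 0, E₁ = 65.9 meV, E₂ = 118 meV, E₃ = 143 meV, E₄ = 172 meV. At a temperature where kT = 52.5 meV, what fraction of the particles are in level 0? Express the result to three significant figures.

Eᵢ/kT = 0, 1.2552, 2.2476, 2.7238, 3.2762.
Z = Σ e^(−Eᵢ/kT) = e^(−0) + e^(−1.2552) + e^(−2.2476) + e^(−2.7238) + e^(−3.2762) = 1.0000 + 0.28502 + 0.10565 + 0.065625 + 0.037772 = 1.4941.
P₀ = e^(−E₀/kT) / Z = 1.0000/1.4941 = 0.669.

0.669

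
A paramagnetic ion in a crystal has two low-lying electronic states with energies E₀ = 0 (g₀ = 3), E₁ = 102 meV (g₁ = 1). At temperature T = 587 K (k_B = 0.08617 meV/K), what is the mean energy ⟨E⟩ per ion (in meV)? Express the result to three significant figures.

4.33 meV

k_BT = 0.08617 × 587 K = 50.582 meV.
Eᵢ/kT = 0, 2.0165.
Z = Σ gᵢe^(−Eᵢ/kT) = 3·e^(−0) + 1·e^(−2.0165) = 3.0000 + 0.13312 = 3.1331.
⟨E⟩ = Σ Eᵢ gᵢe^(−Eᵢ/kT) / Z = (0·3.0000 + 102·0.13312) / 3.1331 = 4.33 meV.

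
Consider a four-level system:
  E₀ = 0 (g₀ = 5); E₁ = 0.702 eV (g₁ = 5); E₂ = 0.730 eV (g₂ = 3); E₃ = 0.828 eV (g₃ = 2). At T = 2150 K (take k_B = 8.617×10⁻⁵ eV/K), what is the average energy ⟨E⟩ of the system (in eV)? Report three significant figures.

k_BT = 8.617×10⁻⁵ × 2150 K = 0.18527 eV.
Eᵢ/kT = 0, 3.7891, 3.9402, 4.4692.
Z = Σ gᵢe^(−Eᵢ/kT) = 5·e^(−0) + 5·e^(−3.7891) + 3·e^(−3.9402) + 2·e^(−4.4692) = 5.0000 + 0.11308 + 0.058333 + 0.022913 = 5.1943.
⟨E⟩ = Σ Eᵢ gᵢe^(−Eᵢ/kT) / Z = (0·5.0000 + 0.702·0.11308 + 0.730·0.058333 + 0.828·0.022913) / 5.1943 = 0.0271 eV.

0.0271 eV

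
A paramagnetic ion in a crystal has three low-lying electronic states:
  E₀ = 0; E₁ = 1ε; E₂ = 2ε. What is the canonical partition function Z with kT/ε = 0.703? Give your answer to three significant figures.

Z = 1.30

Eᵢ/kT = 0, 1.4225, 2.8450.
Z = Σ e^(−Eᵢ/kT) = e^(−0) + e^(−1.4225) + e^(−2.8450) = 1.0000 + 0.24111 + 0.058134 = 1.2992.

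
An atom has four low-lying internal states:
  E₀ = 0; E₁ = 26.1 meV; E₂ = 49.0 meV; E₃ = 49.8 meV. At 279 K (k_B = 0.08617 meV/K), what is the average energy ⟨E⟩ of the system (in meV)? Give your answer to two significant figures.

13 meV

k_BT = 0.08617 × 279 K = 24.04 meV.
Eᵢ/kT = 0, 1.086, 2.038, 2.072.
Z = Σ e^(−Eᵢ/kT) = e^(−0) + e^(−1.086) + e^(−2.038) + e^(−2.072) = 1.000 + 0.3376 + 0.1303 + 0.1259 = 1.594.
⟨E⟩ = Σ Eᵢ e^(−Eᵢ/kT) / Z = (0·1.000 + 26.1·0.3376 + 49.0·0.1303 + 49.8·0.1259) / 1.594 = 13 meV.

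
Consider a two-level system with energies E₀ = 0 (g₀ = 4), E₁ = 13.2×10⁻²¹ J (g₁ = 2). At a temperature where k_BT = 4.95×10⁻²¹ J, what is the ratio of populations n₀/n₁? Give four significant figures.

28.78

n₀/n₁ = (g₀/g₁) exp[−(E₀−E₁)/kT] = (4/2) × exp(−(-13.2 ×10⁻²¹ J)/(4.95 ×10⁻²¹ J)) = (4/2) × exp(2.66667) = 28.78.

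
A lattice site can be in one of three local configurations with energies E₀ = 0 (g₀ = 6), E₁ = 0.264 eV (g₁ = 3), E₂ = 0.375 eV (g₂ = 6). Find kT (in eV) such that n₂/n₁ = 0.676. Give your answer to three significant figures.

0.102 eV

n₂/n₁ = (g₂/g₁) exp[−(E₂−E₁)/kT] = 0.676.
⇒ (E₂−E₁)/kT = ln((6/3)/0.676) = ln(2.9586) = 1.0847.
kT = 0.111 eV / 1.0847 = 0.102 eV.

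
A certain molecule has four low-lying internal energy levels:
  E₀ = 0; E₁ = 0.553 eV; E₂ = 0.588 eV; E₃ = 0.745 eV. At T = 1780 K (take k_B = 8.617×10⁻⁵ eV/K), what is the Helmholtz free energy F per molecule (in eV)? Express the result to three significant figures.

k_BT = 8.617×10⁻⁵ × 1780 K = 0.15338 eV.
Eᵢ/kT = 0, 3.6054, 3.8336, 4.8572.
Z = Σ e^(−Eᵢ/kT) = e^(−0) + e^(−3.6054) + e^(−3.8336) + e^(−4.8572) = 1.0000 + 0.027177 + 0.021632 + 0.0077722 = 1.0566.
F = −kT ln Z = −0.15338 × ln(1.0566) = −0.15338 × 0.055056 = -0.00844 eV.

-0.00844 eV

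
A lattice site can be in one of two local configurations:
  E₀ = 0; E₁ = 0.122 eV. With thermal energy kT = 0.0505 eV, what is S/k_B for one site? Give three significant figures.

Eᵢ/kT = 0, 2.4158.
Z = Σ e^(−Eᵢ/kT) = e^(−0) + e^(−2.4158) = 1.0000 + 0.089296 = 1.0893.
⟨E⟩ = Σ EᵢPᵢ = 0.010001 eV.
S/k_B = ln Z + ⟨E⟩/kT = ln(1.0893) + 0.010001/0.0505 = 0.085535 + 0.19804 = 0.284.

0.284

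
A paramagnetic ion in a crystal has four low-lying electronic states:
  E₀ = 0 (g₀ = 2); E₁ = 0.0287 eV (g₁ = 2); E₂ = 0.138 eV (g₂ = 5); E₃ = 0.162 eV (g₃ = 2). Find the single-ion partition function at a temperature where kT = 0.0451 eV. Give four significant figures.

Eᵢ/kT = 0, 0.636364, 3.05987, 3.59202.
Z = Σ gᵢe^(−Eᵢ/kT) = 2·e^(−0) + 2·e^(−0.636364) + 5·e^(−3.05987) + 2·e^(−3.59202) = 2.00000 + 1.05843 + 0.234469 + 0.0550853 = 3.34798.

Z = 3.348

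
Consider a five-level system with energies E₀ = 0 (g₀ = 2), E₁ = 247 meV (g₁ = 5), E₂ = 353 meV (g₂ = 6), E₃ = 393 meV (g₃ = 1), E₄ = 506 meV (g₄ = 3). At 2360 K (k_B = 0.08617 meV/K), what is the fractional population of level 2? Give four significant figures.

0.2143

k_BT = 0.08617 × 2360 K = 203.361 meV.
Eᵢ/kT = 0, 1.21459, 1.73583, 1.93252, 2.48819.
Z = Σ gᵢe^(−Eᵢ/kT) = 2·e^(−0) + 5·e^(−1.21459) + 6·e^(−1.73583) + 1·e^(−1.93252) + 3·e^(−2.48819) = 2.00000 + 1.48416 + 1.05752 + 0.144783 + 0.249181 = 4.93564.
P₂ = g₂ e^(−E₂/kT) / Z = 1.05752/4.93564 = 0.2143.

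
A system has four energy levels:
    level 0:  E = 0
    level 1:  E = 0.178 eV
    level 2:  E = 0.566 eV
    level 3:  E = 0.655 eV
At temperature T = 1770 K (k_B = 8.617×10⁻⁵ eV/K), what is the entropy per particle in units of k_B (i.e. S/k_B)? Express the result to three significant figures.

k_BT = 8.617×10⁻⁵ × 1770 K = 0.15252 eV.
Eᵢ/kT = 0, 1.1671, 3.7110, 4.2945.
Z = Σ e^(−Eᵢ/kT) = e^(−0) + e^(−1.1671) + e^(−3.7110) + e^(−4.2945) = 1.0000 + 0.31127 + 0.024453 + 0.013643 = 1.3494.
⟨E⟩ = Σ EᵢPᵢ = 0.057939 eV.
S/k_B = ln Z + ⟨E⟩/kT = ln(1.3494) + 0.057939/0.15252 = 0.29966 + 0.37988 = 0.680.

0.680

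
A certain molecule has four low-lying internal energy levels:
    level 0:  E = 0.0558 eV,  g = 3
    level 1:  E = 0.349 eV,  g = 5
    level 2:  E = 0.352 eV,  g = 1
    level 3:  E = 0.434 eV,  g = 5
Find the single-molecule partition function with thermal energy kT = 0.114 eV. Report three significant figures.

Eᵢ/kT = 0.48947, 3.0614, 3.0877, 3.8070.
Z = Σ gᵢe^(−Eᵢ/kT) = 3·e^(−0.48947) + 5·e^(−3.0614) + 1·e^(−3.0877) + 5·e^(−3.8070) = 1.8389 + 0.23411 + 0.045607 + 0.11107 = 2.2297.

Z = 2.23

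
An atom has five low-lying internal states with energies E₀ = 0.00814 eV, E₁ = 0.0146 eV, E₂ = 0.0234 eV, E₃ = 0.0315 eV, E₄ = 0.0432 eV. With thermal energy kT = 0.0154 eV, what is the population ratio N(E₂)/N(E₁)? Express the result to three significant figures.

0.565

n₂/n₁ = exp[−(E₂−E₁)/kT] = exp(−(0.0088 eV)/(0.0154 eV)) = exp(-0.57143) = 0.565.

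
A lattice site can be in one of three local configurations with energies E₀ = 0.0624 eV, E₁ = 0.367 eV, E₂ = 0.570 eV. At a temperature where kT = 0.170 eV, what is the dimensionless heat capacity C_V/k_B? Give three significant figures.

Eᵢ/kT = 0.36706, 2.1588, 3.3529.
Z = Σ e^(−Eᵢ/kT) = e^(−0.36706) + e^(−2.1588) + e^(−3.3529) = 0.69277 + 0.11546 + 0.034983 = 0.84321.
⟨E⟩ = 0.12517 eV, ⟨E²⟩ = 0.035121 eV².
C_V/k_B = (⟨E²⟩ − ⟨E⟩²)/(kT)² = (0.035121 − 0.015668)/0.028900 = 0.673.

0.673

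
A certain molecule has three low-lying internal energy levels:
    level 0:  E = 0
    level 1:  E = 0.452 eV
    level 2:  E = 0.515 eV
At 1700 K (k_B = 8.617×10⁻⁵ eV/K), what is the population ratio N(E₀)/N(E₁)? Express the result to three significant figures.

21.9

k_BT = 8.617×10⁻⁵ × 1700 K = 0.14649 eV.
n₀/n₁ = exp[−(E₀−E₁)/kT] = exp(−(-0.452 eV)/(0.14649 eV)) = exp(3.0855) = 21.9.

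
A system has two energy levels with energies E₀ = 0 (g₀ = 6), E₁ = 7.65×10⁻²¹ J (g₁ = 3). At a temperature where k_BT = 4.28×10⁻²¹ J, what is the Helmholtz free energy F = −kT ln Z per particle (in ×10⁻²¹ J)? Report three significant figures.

-8.01 ×10⁻²¹ J

Eᵢ/kT = 0, 1.7874.
Z = Σ gᵢe^(−Eᵢ/kT) = 6·e^(−0) + 3·e^(−1.7874) = 6.0000 + 0.50218 = 6.5022.
F = −kT ln Z = −4.28 × ln(6.5022) = −4.28 × 1.8721 = -8.01 ×10⁻²¹ J.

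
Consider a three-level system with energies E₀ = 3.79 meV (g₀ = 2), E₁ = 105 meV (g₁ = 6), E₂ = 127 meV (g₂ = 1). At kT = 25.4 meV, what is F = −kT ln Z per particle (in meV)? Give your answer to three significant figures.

-15.3 meV

Eᵢ/kT = 0.14921, 4.1339, 5.0000.
Z = Σ gᵢe^(−Eᵢ/kT) = 2·e^(−0.14921) + 6·e^(−4.1339) + 1·e^(−5.0000) = 1.7228 + 0.096122 + 0.0067379 = 1.8257.
F = −kT ln Z = −25.4 × ln(1.8257) = −25.4 × 0.60196 = -15.3 meV.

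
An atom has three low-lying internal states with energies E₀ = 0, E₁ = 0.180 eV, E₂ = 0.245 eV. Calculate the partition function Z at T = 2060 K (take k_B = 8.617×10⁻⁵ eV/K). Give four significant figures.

k_BT = 8.617×10⁻⁵ × 2060 K = 0.177510 eV.
Eᵢ/kT = 0, 1.01403, 1.38020.
Z = Σ e^(−Eᵢ/kT) = e^(−0) + e^(−1.01403) + e^(−1.38020) = 1.00000 + 0.362754 + 0.251528 = 1.61428.

Z = 1.614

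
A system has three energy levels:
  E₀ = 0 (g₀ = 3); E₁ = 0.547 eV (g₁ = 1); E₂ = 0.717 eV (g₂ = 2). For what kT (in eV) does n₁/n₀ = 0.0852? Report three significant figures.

n₁/n₀ = (g₁/g₀) exp[−(E₁−E₀)/kT] = 0.0852.
⇒ (E₁−E₀)/kT = ln((1/3)/0.0852) = ln(3.9124) = 1.3642.
kT = 0.547 eV / 1.3642 = 0.401 eV.

0.401 eV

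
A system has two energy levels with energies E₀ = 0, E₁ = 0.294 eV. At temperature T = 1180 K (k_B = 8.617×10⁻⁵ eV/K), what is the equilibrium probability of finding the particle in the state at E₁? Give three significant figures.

k_BT = 8.617×10⁻⁵ × 1180 K = 0.10168 eV.
Eᵢ/kT = 0, 2.8914.
Z = Σ e^(−Eᵢ/kT) = e^(−0) + e^(−2.8914) = 1.0000 + 0.055498 = 1.0555.
P₁ = e^(−E₁/kT) / Z = 0.055498/1.0555 = 0.0526.

0.0526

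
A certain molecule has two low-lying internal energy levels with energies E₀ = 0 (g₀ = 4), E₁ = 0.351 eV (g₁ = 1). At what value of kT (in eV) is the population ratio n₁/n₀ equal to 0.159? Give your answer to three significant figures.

0.776 eV

n₁/n₀ = (g₁/g₀) exp[−(E₁−E₀)/kT] = 0.159.
⇒ (E₁−E₀)/kT = ln((1/4)/0.159) = ln(1.5723) = 0.45254.
kT = 0.351 eV / 0.45254 = 0.776 eV.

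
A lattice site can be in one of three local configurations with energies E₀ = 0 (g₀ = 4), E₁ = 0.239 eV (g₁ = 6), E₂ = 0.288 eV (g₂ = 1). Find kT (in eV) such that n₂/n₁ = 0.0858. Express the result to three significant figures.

n₂/n₁ = (g₂/g₁) exp[−(E₂−E₁)/kT] = 0.0858.
⇒ (E₂−E₁)/kT = ln((1/6)/0.0858) = ln(1.9425) = 0.66398.
kT = 0.049 eV / 0.66398 = 0.0738 eV.

0.0738 eV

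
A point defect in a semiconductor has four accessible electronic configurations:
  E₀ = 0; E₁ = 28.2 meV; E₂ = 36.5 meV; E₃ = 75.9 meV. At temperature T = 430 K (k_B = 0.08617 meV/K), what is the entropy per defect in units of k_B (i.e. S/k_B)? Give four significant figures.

k_BT = 0.08617 × 430 K = 37.0531 meV.
Eᵢ/kT = 0, 0.761070, 0.985073, 2.04841.
Z = Σ e^(−Eᵢ/kT) = e^(−0) + e^(−0.761070) + e^(−0.985073) + e^(−2.04841) = 1.00000 + 0.467166 + 0.373412 + 0.128940 = 1.96952.
⟨E⟩ = Σ EᵢPᵢ = 18.5782 meV.
S/k_B = ln Z + ⟨E⟩/kT = ln(1.96952) + 18.5782/37.0531 = 0.677790 + 0.501394 = 1.179.

1.179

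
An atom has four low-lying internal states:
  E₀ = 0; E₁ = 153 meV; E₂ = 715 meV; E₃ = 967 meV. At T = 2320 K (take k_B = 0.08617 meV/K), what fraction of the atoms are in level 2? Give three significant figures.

k_BT = 0.08617 × 2320 K = 199.91 meV.
Eᵢ/kT = 0, 0.76534, 3.5766, 4.8372.
Z = Σ e^(−Eᵢ/kT) = e^(−0) + e^(−0.76534) + e^(−3.5766) + e^(−4.8372) = 1.0000 + 0.46518 + 0.027971 + 0.0079292 = 1.5011.
P₂ = e^(−E₂/kT) / Z = 0.027971/1.5011 = 0.0186.

0.0186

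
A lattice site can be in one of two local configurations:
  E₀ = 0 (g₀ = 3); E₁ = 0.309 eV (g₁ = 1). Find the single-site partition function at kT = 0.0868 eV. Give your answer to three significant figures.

Z = 3.03

Eᵢ/kT = 0, 3.5599.
Z = Σ gᵢe^(−Eᵢ/kT) = 3·e^(−0) + 1·e^(−3.5599) = 3.0000 + 0.028442 = 3.0284.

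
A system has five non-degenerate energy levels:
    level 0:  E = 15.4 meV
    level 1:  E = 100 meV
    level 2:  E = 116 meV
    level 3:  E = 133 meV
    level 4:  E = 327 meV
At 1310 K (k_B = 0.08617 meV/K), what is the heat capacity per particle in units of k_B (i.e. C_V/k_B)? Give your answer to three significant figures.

0.332

k_BT = 0.08617 × 1310 K = 112.88 meV.
Eᵢ/kT = 0.13643, 0.88590, 1.0276, 1.1782, 2.8969.
Z = Σ e^(−Eᵢ/kT) = e^(−0.13643) + e^(−0.88590) + e^(−1.0276) + e^(−1.1782) + e^(−2.8969) = 0.87247 + 0.41234 + 0.35786 + 0.30783 + 0.055194 = 2.0057.
⟨E⟩ = 77.365 meV, ⟨E²⟩ = 10217 meV².
C_V/k_B = (⟨E²⟩ − ⟨E⟩²)/(kT)² = (10217 − 5985.3)/12742 = 0.332.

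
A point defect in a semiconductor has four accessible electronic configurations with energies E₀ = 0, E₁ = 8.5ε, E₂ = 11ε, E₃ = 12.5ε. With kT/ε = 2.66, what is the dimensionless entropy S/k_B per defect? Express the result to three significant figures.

0.289

Eᵢ/kT = 0, 3.1955, 4.1353, 4.6992.
Z = Σ e^(−Eᵢ/kT) = e^(−0) + e^(−3.1955) + e^(−4.1353) + e^(−4.6992) = 1.0000 + 0.040946 + 0.015998 + 0.0091026 = 1.0660.
⟨E⟩ = Σ EᵢPᵢ = 0.59831 ε.
S/k_B = ln Z + ⟨E⟩/kT = ln(1.0660) + 0.59831/2.66 = 0.063913 + 0.22493 = 0.289.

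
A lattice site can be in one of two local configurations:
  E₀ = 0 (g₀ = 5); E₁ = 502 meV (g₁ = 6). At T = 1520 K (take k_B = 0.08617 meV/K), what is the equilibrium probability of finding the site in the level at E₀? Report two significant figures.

0.97

k_BT = 0.08617 × 1520 K = 131.0 meV.
Eᵢ/kT = 0, 3.832.
Z = Σ gᵢe^(−Eᵢ/kT) = 5·e^(−0) + 6·e^(−3.832) = 5.000 + 0.1300 = 5.130.
P₀ = g₀ e^(−E₀/kT) / Z = 5.000/5.130 = 0.97.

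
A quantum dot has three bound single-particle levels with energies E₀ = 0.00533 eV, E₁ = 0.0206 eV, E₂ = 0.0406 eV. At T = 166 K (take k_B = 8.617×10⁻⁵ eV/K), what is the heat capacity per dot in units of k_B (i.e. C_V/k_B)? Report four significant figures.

0.4729

k_BT = 8.617×10⁻⁵ × 166 K = 0.0143042 eV.
Eᵢ/kT = 0.372618, 1.44014, 2.83833.
Z = Σ e^(−Eᵢ/kT) = e^(−0.372618) + e^(−1.44014) + e^(−2.83833) = 0.688928 + 0.236895 + 0.0585233 = 0.984346.
⟨E⟩ = 0.0111019 eV, ⟨E²⟩ = 0.000220012 eV².
C_V/k_B = (⟨E²⟩ − ⟨E⟩²)/(kT)² = (0.000220012 − 0.000123252)/0.000204610 = 0.4729.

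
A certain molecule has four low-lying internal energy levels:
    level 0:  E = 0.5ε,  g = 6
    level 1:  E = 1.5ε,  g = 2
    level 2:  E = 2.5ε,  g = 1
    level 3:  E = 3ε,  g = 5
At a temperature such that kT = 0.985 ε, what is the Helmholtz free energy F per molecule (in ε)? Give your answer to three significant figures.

-1.45 ε

Eᵢ/kT = 0.50761, 1.5228, 2.5381, 3.0457.
Z = Σ gᵢe^(−Eᵢ/kT) = 6·e^(−0.50761) + 2·e^(−1.5228) + 1·e^(−2.5381) + 5·e^(−3.0457) = 3.6116 + 0.43620 + 0.079016 + 0.23782 = 4.3646.
F = −kT ln Z = −0.985 × ln(4.3646) = −0.985 × 1.4735 = -1.45 ε.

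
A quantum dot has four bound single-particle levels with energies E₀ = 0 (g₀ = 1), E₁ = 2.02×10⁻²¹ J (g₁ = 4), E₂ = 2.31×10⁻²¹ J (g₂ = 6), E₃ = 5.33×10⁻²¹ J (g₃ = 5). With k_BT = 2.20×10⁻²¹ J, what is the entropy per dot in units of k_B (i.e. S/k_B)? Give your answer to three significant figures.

2.56

Eᵢ/kT = 0, 0.91818, 1.0500, 2.4227.
Z = Σ gᵢe^(−Eᵢ/kT) = 1·e^(−0) + 4·e^(−0.91818) + 6·e^(−1.0500) + 5·e^(−2.4227) = 1.0000 + 1.5970 + 2.0996 + 0.44341 = 5.1400.
⟨E⟩ = Σ EᵢPᵢ = 2.0310 ×10⁻²¹ J.
S/k_B = ln Z + ⟨E⟩/kT = ln(5.1400) + 2.0310/2.20 = 1.6371 + 0.92318 = 2.56.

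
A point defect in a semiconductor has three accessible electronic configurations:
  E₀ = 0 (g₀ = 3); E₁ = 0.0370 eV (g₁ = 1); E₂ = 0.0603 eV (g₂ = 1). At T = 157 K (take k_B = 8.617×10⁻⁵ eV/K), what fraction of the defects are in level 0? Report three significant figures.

0.975

k_BT = 8.617×10⁻⁵ × 157 K = 0.013529 eV.
Eᵢ/kT = 0, 2.7349, 4.4571.
Z = Σ gᵢe^(−Eᵢ/kT) = 3·e^(−0) + 1·e^(−2.7349) + 1·e^(−4.4571) = 3.0000 + 0.064900 + 0.011596 = 3.0765.
P₀ = g₀ e^(−E₀/kT) / Z = 3.0000/3.0765 = 0.975.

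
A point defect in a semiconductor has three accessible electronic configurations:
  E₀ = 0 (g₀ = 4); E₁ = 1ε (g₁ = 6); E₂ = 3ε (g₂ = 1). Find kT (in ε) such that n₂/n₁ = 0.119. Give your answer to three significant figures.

5.94 ε

n₂/n₁ = (g₂/g₁) exp[−(E₂−E₁)/kT] = 0.119.
⇒ (E₂−E₁)/kT = ln((1/6)/0.119) = ln(1.4006) = 0.33690.
kT = 2ε / 0.33690 = 5.94 ε.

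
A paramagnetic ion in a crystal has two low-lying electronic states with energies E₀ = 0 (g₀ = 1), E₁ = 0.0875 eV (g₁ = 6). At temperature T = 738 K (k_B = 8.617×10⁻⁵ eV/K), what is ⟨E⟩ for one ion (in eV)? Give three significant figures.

0.0527 eV

k_BT = 8.617×10⁻⁵ × 738 K = 0.063593 eV.
Eᵢ/kT = 0, 1.3759.
Z = Σ gᵢe^(−Eᵢ/kT) = 1·e^(−0) + 6·e^(−1.3759) = 1.0000 + 1.5157 = 2.5157.
⟨E⟩ = Σ Eᵢ gᵢe^(−Eᵢ/kT) / Z = (0·1.0000 + 0.0875·1.5157) / 2.5157 = 0.0527 eV.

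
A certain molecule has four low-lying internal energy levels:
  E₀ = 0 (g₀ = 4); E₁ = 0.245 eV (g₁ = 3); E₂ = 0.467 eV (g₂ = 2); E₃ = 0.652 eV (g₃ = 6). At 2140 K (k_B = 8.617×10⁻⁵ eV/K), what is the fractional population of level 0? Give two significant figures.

k_BT = 8.617×10⁻⁵ × 2140 K = 0.1844 eV.
Eᵢ/kT = 0, 1.329, 2.533, 3.536.
Z = Σ gᵢe^(−Eᵢ/kT) = 4·e^(−0) + 3·e^(−1.329) + 2·e^(−2.533) + 6·e^(−3.536) = 4.000 + 0.7942 + 0.1588 + 0.1748 = 5.128.
P₀ = g₀ e^(−E₀/kT) / Z = 4.000/5.128 = 0.78.

0.78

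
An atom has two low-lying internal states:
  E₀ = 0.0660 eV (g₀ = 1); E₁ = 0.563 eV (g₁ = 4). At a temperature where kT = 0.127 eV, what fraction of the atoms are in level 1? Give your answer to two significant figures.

Eᵢ/kT = 0.5197, 4.433.
Z = Σ gᵢe^(−Eᵢ/kT) = 1·e^(−0.5197) + 4·e^(−4.433) = 0.5947 + 0.04752 = 0.6422.
P₁ = g₁ e^(−E₁/kT) / Z = 0.04752/0.6422 = 0.074.

0.074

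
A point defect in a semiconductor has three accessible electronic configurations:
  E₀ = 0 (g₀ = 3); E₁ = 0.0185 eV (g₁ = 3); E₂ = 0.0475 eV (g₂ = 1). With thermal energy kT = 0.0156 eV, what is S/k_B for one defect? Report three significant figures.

Eᵢ/kT = 0, 1.1859, 3.0449.
Z = Σ gᵢe^(−Eᵢ/kT) = 3·e^(−0) + 3·e^(−1.1859) + 1·e^(−3.0449) = 3.0000 + 0.91641 + 0.047601 = 3.9640.
⟨E⟩ = Σ EᵢPᵢ = 0.0048473 eV.
S/k_B = ln Z + ⟨E⟩/kT = ln(3.9640) + 0.0048473/0.0156 = 1.3773 + 0.31072 = 1.69.

1.69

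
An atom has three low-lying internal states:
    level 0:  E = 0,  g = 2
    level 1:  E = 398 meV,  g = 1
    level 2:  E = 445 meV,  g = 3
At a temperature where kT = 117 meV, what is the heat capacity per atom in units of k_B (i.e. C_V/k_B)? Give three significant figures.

Eᵢ/kT = 0, 3.4017, 3.8034.
Z = Σ gᵢe^(−Eᵢ/kT) = 2·e^(−0) + 1·e^(−3.4017) + 3·e^(−3.8034) = 2.0000 + 0.033317 + 0.066885 = 2.1002.
⟨E⟩ = 20.486 meV, ⟨E²⟩ = 8819.4 meV².
C_V/k_B = (⟨E²⟩ − ⟨E⟩²)/(kT)² = (8819.4 − 419.68)/13689 = 0.614.

0.614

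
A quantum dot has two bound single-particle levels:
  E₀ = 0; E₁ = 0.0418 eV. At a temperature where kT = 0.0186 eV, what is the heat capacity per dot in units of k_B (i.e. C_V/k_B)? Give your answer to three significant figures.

Eᵢ/kT = 0, 2.2473.
Z = Σ e^(−Eᵢ/kT) = e^(−0) + e^(−2.2473) = 1.0000 + 0.10568 = 1.1057.
⟨E⟩ = 0.0039951 eV, ⟨E²⟩ = 0.00016700 eV².
C_V/k_B = (⟨E²⟩ − ⟨E⟩²)/(kT)² = (0.00016700 − 0.000015961)/0.00034596 = 0.437.

0.437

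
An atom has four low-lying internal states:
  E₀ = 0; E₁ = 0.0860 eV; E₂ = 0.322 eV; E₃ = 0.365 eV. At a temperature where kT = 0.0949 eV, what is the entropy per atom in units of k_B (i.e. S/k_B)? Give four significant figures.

0.7632

Eᵢ/kT = 0, 0.906217, 3.39305, 3.84615.
Z = Σ e^(−Eᵢ/kT) = e^(−0) + e^(−0.906217) + e^(−3.39305) + e^(−3.84615) = 1.00000 + 0.404050 + 0.0336060 + 0.0213618 = 1.45902.
⟨E⟩ = Σ EᵢPᵢ = 0.0365769 eV.
S/k_B = ln Z + ⟨E⟩/kT = ln(1.45902) + 0.0365769/0.0949 = 0.377765 + 0.385426 = 0.7632.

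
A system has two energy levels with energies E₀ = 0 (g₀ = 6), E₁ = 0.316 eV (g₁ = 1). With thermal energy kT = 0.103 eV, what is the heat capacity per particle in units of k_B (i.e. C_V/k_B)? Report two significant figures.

Eᵢ/kT = 0, 3.068.
Z = Σ gᵢe^(−Eᵢ/kT) = 6·e^(−0) + 1·e^(−3.068) = 6.000 + 0.04651 = 6.047.
⟨E⟩ = 0.002430 eV, ⟨E²⟩ = 0.0007680 eV².
C_V/k_B = (⟨E²⟩ − ⟨E⟩²)/(kT)² = (0.0007680 − 0.000005905)/0.01061 = 0.072.

0.072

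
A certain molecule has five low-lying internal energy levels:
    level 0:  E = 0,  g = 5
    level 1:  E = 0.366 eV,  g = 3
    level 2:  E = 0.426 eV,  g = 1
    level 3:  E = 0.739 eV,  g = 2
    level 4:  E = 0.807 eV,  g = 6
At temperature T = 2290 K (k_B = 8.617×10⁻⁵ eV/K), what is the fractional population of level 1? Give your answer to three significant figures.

k_BT = 8.617×10⁻⁵ × 2290 K = 0.19733 eV.
Eᵢ/kT = 0, 1.8548, 2.1588, 3.7450, 4.0896.
Z = Σ gᵢe^(−Eᵢ/kT) = 5·e^(−0) + 3·e^(−1.8548) + 1·e^(−2.1588) + 2·e^(−3.7450) + 6·e^(−4.0896) = 5.0000 + 0.46945 + 0.11546 + 0.047271 + 0.10048 = 5.7327.
P₁ = g₁ e^(−E₁/kT) / Z = 0.46945/5.7327 = 0.0819.

0.0819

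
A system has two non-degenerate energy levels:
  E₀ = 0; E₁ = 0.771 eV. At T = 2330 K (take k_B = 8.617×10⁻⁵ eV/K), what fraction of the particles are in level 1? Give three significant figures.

0.0210

k_BT = 8.617×10⁻⁵ × 2330 K = 0.20078 eV.
Eᵢ/kT = 0, 3.8400.
Z = Σ e^(−Eᵢ/kT) = e^(−0) + e^(−3.8400) = 1.0000 + 0.021494 = 1.0215.
P₁ = e^(−E₁/kT) / Z = 0.021494/1.0215 = 0.0210.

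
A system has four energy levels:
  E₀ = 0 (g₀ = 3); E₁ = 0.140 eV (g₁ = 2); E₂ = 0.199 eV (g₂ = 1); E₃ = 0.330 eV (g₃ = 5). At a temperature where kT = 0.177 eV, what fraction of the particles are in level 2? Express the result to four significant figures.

0.06489

Eᵢ/kT = 0, 0.790960, 1.12429, 1.86441.
Z = Σ gᵢe^(−Eᵢ/kT) = 3·e^(−0) + 2·e^(−0.790960) + 1·e^(−1.12429) + 5·e^(−1.86441) = 3.00000 + 0.906819 + 0.324883 + 0.774938 = 5.00664.
P₂ = g₂ e^(−E₂/kT) / Z = 0.324883/5.00664 = 0.06489.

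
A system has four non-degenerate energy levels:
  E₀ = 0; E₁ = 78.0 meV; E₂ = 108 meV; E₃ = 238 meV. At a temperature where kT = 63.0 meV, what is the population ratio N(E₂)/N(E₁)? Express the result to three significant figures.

n₂/n₁ = exp[−(E₂−E₁)/kT] = exp(−(30.0 meV)/(63.0 meV)) = exp(-0.47619) = 0.621.

0.621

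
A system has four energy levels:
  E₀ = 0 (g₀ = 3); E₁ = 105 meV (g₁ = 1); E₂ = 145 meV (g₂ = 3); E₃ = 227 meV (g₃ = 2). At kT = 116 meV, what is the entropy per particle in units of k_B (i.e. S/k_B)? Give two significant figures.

Eᵢ/kT = 0, 0.9052, 1.250, 1.957.
Z = Σ gᵢe^(−Eᵢ/kT) = 3·e^(−0) + 1·e^(−0.9052) + 3·e^(−1.250) + 2·e^(−1.957) = 3.000 + 0.4045 + 0.8595 + 0.2826 = 4.547.
⟨E⟩ = Σ EᵢPᵢ = 50.86 meV.
S/k_B = ln Z + ⟨E⟩/kT = ln(4.547) + 50.86/116 = 1.514 + 0.4384 = 2.0.

2.0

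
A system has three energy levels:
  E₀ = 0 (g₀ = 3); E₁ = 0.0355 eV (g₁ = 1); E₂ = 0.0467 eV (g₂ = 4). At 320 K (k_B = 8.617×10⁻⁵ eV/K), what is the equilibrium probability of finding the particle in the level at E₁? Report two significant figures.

0.069

k_BT = 8.617×10⁻⁵ × 320 K = 0.02757 eV.
Eᵢ/kT = 0, 1.288, 1.694.
Z = Σ gᵢe^(−Eᵢ/kT) = 3·e^(−0) + 1·e^(−1.288) + 4·e^(−1.694) = 3.000 + 0.2758 + 0.7351 = 4.011.
P₁ = g₁ e^(−E₁/kT) / Z = 0.2758/4.011 = 0.069.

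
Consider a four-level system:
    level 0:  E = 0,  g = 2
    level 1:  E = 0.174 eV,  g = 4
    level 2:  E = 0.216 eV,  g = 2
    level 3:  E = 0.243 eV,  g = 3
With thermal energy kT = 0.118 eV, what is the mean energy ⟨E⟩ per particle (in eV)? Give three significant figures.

Eᵢ/kT = 0, 1.4746, 1.8305, 2.0593.
Z = Σ gᵢe^(−Eᵢ/kT) = 2·e^(−0) + 4·e^(−1.4746) + 2·e^(−1.8305) + 3·e^(−2.0593) = 2.0000 + 0.91548 + 0.32067 + 0.38263 = 3.6188.
⟨E⟩ = Σ Eᵢ gᵢe^(−Eᵢ/kT) / Z = (0·2.0000 + 0.174·0.91548 + 0.216·0.32067 + 0.243·0.38263) / 3.6188 = 0.0889 eV.

0.0889 eV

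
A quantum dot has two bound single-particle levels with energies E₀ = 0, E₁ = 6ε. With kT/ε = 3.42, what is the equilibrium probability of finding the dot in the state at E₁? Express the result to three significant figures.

Eᵢ/kT = 0, 1.7544.
Z = Σ e^(−Eᵢ/kT) = e^(−0) + e^(−1.7544) = 1.0000 + 0.17301 = 1.1730.
P₁ = e^(−E₁/kT) / Z = 0.17301/1.1730 = 0.147.

0.147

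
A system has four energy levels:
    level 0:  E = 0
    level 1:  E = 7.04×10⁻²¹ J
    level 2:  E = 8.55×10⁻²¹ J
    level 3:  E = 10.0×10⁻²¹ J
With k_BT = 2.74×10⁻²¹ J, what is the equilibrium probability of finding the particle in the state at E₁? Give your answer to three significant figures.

0.0668

Eᵢ/kT = 0, 2.5693, 3.1204, 3.6496.
Z = Σ e^(−Eᵢ/kT) = e^(−0) + e^(−2.5693) + e^(−3.1204) + e^(−3.6496) = 1.0000 + 0.076589 + 0.044140 + 0.026002 = 1.1467.
P₁ = e^(−E₁/kT) / Z = 0.076589/1.1467 = 0.0668.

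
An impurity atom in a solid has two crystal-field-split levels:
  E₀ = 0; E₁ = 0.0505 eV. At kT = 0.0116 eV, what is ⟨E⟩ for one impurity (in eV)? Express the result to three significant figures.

0.000641 eV

Eᵢ/kT = 0, 4.3534.
Z = Σ e^(−Eᵢ/kT) = e^(−0) + e^(−4.3534) = 1.0000 + 0.012863 = 1.0129.
⟨E⟩ = Σ Eᵢ e^(−Eᵢ/kT) / Z = (0·1.0000 + 0.0505·0.012863) / 1.0129 = 0.000641 eV.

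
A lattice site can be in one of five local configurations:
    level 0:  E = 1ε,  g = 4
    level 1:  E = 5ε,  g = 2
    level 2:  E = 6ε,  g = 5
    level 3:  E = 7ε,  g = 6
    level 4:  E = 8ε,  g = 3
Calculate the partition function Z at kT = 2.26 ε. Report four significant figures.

Eᵢ/kT = 0.442478, 2.21239, 2.65487, 3.09735, 3.53982.
Z = Σ gᵢe^(−Eᵢ/kT) = 4·e^(−0.442478) + 2·e^(−2.21239) + 5·e^(−2.65487) + 6·e^(−3.09735) + 3·e^(−3.53982) = 2.56977 + 0.218878 + 0.351540 + 0.271012 + 0.0870556 = 3.49826.

Z = 3.498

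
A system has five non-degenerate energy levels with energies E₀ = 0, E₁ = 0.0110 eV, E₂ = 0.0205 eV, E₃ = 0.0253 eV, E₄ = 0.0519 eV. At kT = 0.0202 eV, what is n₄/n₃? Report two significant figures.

n₄/n₃ = exp[−(E₄−E₃)/kT] = exp(−(0.0266 eV)/(0.0202 eV)) = exp(-1.317) = 0.27.

0.27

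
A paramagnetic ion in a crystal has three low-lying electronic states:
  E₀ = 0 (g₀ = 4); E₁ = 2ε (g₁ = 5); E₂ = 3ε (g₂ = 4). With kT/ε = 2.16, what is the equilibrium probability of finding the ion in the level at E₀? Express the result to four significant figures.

Eᵢ/kT = 0, 0.925926, 1.38889.
Z = Σ gᵢe^(−Eᵢ/kT) = 4·e^(−0) + 5·e^(−0.925926) + 4·e^(−1.38889) = 4.00000 + 1.98082 + 0.997408 = 6.97823.
P₀ = g₀ e^(−E₀/kT) / Z = 4.00000/6.97823 = 0.5732.

0.5732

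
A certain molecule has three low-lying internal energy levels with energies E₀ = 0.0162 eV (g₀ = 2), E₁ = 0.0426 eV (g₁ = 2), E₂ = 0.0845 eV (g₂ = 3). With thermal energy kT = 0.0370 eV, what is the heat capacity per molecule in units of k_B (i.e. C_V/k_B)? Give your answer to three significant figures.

Eᵢ/kT = 0.43784, 1.1514, 2.2838.
Z = Σ gᵢe^(−Eᵢ/kT) = 2·e^(−0.43784) + 2·e^(−1.1514) + 3·e^(−2.2838) = 1.2909 + 0.63239 + 0.30569 = 2.2290.
⟨E⟩ = 0.033057 eV, ⟨E²⟩ = 0.0016461 eV².
C_V/k_B = (⟨E²⟩ − ⟨E⟩²)/(kT)² = (0.0016461 − 0.0010928)/0.0013690 = 0.404.

0.404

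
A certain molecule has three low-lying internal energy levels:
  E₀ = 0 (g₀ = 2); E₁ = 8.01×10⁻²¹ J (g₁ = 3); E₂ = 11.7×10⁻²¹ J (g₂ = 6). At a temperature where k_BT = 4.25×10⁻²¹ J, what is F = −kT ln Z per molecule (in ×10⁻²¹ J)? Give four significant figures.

-4.433 ×10⁻²¹ J

Eᵢ/kT = 0, 1.88471, 2.75294.
Z = Σ gᵢe^(−Eᵢ/kT) = 2·e^(−0) + 3·e^(−1.88471) + 6·e^(−2.75294) = 2.00000 + 0.455619 + 0.382441 = 2.83806.
F = −kT ln Z = −4.25 × ln(2.83806) = −4.25 × 1.04312 = -4.433 ×10⁻²¹ J.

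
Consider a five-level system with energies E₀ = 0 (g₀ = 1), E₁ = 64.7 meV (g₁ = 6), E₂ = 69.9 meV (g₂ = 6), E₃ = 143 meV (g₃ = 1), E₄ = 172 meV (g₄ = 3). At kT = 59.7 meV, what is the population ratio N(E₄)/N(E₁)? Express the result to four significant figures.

n₄/n₁ = (g₄/g₁) exp[−(E₄−E₁)/kT] = (3/6) × exp(−(107.3 meV)/(59.7 meV)) = (3/6) × exp(-1.79732) = 0.08287.

0.08287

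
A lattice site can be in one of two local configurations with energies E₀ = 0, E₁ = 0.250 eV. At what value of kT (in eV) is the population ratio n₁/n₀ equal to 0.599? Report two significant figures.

0.49 eV

n₁/n₀ = exp[−(E₁−E₀)/kT] = 0.599.
⇒ (E₁−E₀)/kT = ln(1/0.599) = ln(1.669) = 0.5122.
kT = 0.250 eV / 0.5122 = 0.49 eV.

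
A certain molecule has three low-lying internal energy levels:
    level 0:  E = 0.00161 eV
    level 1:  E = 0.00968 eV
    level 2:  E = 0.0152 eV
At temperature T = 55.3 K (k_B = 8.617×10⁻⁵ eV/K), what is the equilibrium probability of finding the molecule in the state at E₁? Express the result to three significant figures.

k_BT = 8.617×10⁻⁵ × 55.3 K = 0.0047652 eV.
Eᵢ/kT = 0.33787, 2.0314, 3.1898.
Z = Σ e^(−Eᵢ/kT) = e^(−0.33787) + e^(−2.0314) + e^(−3.1898) = 0.71329 + 0.13115 + 0.041180 = 0.88562.
P₁ = e^(−E₁/kT) / Z = 0.13115/0.88562 = 0.148.

0.148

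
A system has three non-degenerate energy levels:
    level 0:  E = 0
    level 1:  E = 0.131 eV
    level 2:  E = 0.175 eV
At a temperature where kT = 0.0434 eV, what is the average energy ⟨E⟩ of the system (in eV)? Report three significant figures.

Eᵢ/kT = 0, 3.0184, 4.0323.
Z = Σ e^(−Eᵢ/kT) = e^(−0) + e^(−3.0184) + e^(−4.0323) = 1.0000 + 0.048879 + 0.017733 = 1.0666.
⟨E⟩ = Σ Eᵢ e^(−Eᵢ/kT) / Z = (0·1.0000 + 0.131·0.048879 + 0.175·0.017733) / 1.0666 = 0.00891 eV.

0.00891 eV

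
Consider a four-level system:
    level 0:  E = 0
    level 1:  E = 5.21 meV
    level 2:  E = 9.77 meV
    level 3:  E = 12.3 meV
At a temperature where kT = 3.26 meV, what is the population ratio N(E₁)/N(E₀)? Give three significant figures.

0.202

n₁/n₀ = exp[−(E₁−E₀)/kT] = exp(−(5.21 meV)/(3.26 meV)) = exp(-1.5982) = 0.202.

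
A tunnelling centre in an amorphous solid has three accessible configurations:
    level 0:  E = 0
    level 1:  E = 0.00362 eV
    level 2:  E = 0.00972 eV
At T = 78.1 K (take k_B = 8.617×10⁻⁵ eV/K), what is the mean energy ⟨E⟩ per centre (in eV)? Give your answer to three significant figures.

0.00242 eV

k_BT = 8.617×10⁻⁵ × 78.1 K = 0.0067299 eV.
Eᵢ/kT = 0, 0.53790, 1.4443.
Z = Σ e^(−Eᵢ/kT) = e^(−0) + e^(−0.53790) + e^(−1.4443) = 1.0000 + 0.58397 + 0.23591 = 1.8199.
⟨E⟩ = Σ Eᵢ e^(−Eᵢ/kT) / Z = (0·1.0000 + 0.00362·0.58397 + 0.00972·0.23591) / 1.8199 = 0.00242 eV.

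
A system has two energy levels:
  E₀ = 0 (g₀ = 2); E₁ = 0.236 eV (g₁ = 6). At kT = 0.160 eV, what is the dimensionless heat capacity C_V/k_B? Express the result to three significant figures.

0.525

Eᵢ/kT = 0, 1.4750.
Z = Σ gᵢe^(−Eᵢ/kT) = 2·e^(−0) + 6·e^(−1.4750) = 2.0000 + 1.3727 = 3.3727.
⟨E⟩ = 0.096053 eV, ⟨E²⟩ = 0.022668 eV².
C_V/k_B = (⟨E²⟩ − ⟨E⟩²)/(kT)² = (0.022668 − 0.0092262)/0.025600 = 0.525.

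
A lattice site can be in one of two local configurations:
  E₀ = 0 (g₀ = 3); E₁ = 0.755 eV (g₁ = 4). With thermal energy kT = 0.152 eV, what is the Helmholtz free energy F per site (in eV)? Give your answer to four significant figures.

Eᵢ/kT = 0, 4.96711.
Z = Σ gᵢe^(−Eᵢ/kT) = 3·e^(−0) + 4·e^(−4.96711) = 3.00000 + 0.0278530 = 3.02785.
F = −kT ln Z = −0.152 × ln(3.02785) = −0.152 × 1.10785 = -0.1684 eV.

-0.1684 eV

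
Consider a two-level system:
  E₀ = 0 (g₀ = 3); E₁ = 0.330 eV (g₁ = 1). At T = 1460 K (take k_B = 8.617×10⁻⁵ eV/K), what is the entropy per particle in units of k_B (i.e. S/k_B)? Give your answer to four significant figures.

k_BT = 8.617×10⁻⁵ × 1460 K = 0.125808 eV.
Eᵢ/kT = 0, 2.62304.
Z = Σ gᵢe^(−Eᵢ/kT) = 3·e^(−0) + 1·e^(−2.62304) = 3.00000 + 0.0725819 = 3.07258.
⟨E⟩ = Σ EᵢPᵢ = 0.00779541 eV.
S/k_B = ln Z + ⟨E⟩/kT = ln(3.07258) + 0.00779541/0.125808 = 1.12252 + 0.0619628 = 1.184.

1.184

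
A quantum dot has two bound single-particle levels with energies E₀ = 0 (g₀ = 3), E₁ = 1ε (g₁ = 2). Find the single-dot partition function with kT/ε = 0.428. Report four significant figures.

Z = 3.193

Eᵢ/kT = 0, 2.33645.
Z = Σ gᵢe^(−Eᵢ/kT) = 3·e^(−0) + 2·e^(−2.33645) = 3.00000 + 0.193340 = 3.19334.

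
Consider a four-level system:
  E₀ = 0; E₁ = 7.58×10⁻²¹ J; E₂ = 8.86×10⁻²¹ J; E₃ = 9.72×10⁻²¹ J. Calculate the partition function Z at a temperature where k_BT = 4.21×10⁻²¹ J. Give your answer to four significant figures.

Z = 1.387

Eᵢ/kT = 0, 1.80048, 2.10451, 2.30879.
Z = Σ e^(−Eᵢ/kT) = e^(−0) + e^(−1.80048) + e^(−2.10451) + e^(−2.30879) = 1.00000 + 0.165220 + 0.121905 + 0.0993814 = 1.38651.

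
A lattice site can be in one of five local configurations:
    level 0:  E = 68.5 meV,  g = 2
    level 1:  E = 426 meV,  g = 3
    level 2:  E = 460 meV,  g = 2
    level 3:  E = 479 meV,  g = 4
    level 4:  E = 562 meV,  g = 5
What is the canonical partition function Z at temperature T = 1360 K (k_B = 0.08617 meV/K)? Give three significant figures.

k_BT = 0.08617 × 1360 K = 117.19 meV.
Eᵢ/kT = 0.58452, 3.6351, 3.9252, 4.0874, 4.7956.
Z = Σ gᵢe^(−Eᵢ/kT) = 2·e^(−0.58452) + 3·e^(−3.6351) + 2·e^(−3.9252) + 4·e^(−4.0874) + 5·e^(−4.7956) = 1.1147 + 0.079144 + 0.039476 + 0.067131 + 0.041330 = 1.3418.

Z = 1.34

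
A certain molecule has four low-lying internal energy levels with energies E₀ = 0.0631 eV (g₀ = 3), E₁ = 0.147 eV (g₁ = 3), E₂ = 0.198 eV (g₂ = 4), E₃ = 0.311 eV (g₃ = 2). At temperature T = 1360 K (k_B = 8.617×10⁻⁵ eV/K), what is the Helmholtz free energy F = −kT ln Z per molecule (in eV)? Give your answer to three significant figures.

-0.146 eV

k_BT = 8.617×10⁻⁵ × 1360 K = 0.11719 eV.
Eᵢ/kT = 0.53844, 1.2544, 1.6896, 2.6538.
Z = Σ gᵢe^(−Eᵢ/kT) = 3·e^(−0.53844) + 3·e^(−1.2544) + 4·e^(−1.6896) + 2·e^(−2.6538) = 1.7510 + 0.85574 + 0.73837 + 0.14077 = 3.4859.
F = −kT ln Z = −0.11719 × ln(3.4859) = −0.11719 × 1.2487 = -0.146 eV.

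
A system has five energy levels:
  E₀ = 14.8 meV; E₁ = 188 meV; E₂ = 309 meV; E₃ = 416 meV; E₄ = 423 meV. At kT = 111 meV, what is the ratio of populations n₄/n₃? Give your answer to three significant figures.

n₄/n₃ = exp[−(E₄−E₃)/kT] = exp(−(7 meV)/(111 meV)) = exp(-0.063063) = 0.939.

0.939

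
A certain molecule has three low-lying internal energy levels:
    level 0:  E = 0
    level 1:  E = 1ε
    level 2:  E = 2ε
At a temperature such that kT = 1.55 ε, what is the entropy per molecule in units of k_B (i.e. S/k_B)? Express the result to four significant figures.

Eᵢ/kT = 0, 0.645161, 1.29032.
Z = Σ e^(−Eᵢ/kT) = e^(−0) + e^(−0.645161) + e^(−1.29032) = 1.00000 + 0.524578 + 0.275183 = 1.79976.
⟨E⟩ = Σ EᵢPᵢ = 0.597271 ε.
S/k_B = ln Z + ⟨E⟩/kT = ln(1.79976) + 0.597271/1.55 = 0.587653 + 0.385336 = 0.9730.

0.9730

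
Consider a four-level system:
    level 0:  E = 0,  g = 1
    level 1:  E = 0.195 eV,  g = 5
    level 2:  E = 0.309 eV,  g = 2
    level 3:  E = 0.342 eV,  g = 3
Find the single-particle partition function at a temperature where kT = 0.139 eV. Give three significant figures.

Z = 2.70

Eᵢ/kT = 0, 1.4029, 2.2230, 2.4604.
Z = Σ gᵢe^(−Eᵢ/kT) = 1·e^(−0) + 5·e^(−1.4029) + 2·e^(−2.2230) + 3·e^(−2.4604) = 1.0000 + 1.2294 + 0.21657 + 0.25620 = 2.7022.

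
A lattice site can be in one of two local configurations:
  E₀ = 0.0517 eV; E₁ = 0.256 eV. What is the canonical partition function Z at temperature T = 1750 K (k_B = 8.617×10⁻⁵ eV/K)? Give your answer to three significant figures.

k_BT = 8.617×10⁻⁵ × 1750 K = 0.15080 eV.
Eᵢ/kT = 0.34284, 1.6976.
Z = Σ e^(−Eᵢ/kT) = e^(−0.34284) + e^(−1.6976) = 0.70975 + 0.18312 = 0.89287.

Z = 0.893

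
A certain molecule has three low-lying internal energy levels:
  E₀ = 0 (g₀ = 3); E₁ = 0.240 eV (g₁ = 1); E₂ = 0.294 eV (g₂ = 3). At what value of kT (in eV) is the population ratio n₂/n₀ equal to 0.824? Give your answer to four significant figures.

n₂/n₀ = (g₂/g₀) exp[−(E₂−E₀)/kT] = 0.824.
⇒ (E₂−E₀)/kT = ln((3/3)/0.824) = ln(1.21359) = 0.193583.
kT = 0.294 eV / 0.193583 = 1.519 eV.

1.519 eV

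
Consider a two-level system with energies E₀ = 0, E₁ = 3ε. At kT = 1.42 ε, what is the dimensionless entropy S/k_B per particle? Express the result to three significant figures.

0.342

Eᵢ/kT = 0, 2.1127.
Z = Σ e^(−Eᵢ/kT) = e^(−0) + e^(−2.1127) = 1.0000 + 0.12091 = 1.1209.
⟨E⟩ = Σ EᵢPᵢ = 0.32361 ε.
S/k_B = ln Z + ⟨E⟩/kT = ln(1.1209) + 0.32361/1.42 = 0.11413 + 0.22789 = 0.342.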